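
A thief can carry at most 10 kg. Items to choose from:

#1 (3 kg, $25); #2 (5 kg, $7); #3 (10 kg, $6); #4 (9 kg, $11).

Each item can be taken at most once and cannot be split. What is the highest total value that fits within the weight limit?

Check high-value combinations within 10 kg:
- #1+#2: weight 3+5=8, value 25+7=32
- #1: weight 3, value 25
- #4: weight 9, value 11
- #2: weight 5, value 7
- #3: weight 10, value 6
Best: $32.

$32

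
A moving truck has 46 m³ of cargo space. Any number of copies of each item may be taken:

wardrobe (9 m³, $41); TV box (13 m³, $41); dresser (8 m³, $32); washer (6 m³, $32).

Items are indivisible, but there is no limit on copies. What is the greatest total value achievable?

Best value-per-unit is washer at 32/6; filling with it alone gives 7×32 = 224.
Optimal mix: 1×wardrobe + 6×washer → volume 45, value 233.

$233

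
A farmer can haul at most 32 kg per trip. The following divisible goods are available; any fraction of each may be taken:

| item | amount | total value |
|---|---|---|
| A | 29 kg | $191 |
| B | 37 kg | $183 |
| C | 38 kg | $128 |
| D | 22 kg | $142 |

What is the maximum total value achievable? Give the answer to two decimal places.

Take in order of value per unit:
- A (191/29 per unit): all 29 → value 191, running total 191.00
- D (142/22 per unit): 3 of 22 → value 3×142/22 = 19.3636, running total 210.36
Total 210.36.

210.36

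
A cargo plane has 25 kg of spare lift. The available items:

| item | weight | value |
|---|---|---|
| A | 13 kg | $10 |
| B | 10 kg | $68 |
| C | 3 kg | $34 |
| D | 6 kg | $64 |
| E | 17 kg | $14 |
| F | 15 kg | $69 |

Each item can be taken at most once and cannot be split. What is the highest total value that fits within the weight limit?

$167

Check high-value combinations within 25 kg:
- C+D+F: weight 3+6+15=24, value 34+64+69=167
- B+C+D: weight 10+3+6=19, value 68+34+64=166
- B+F: weight 10+15=25, value 68+69=137
- D+F: weight 6+15=21, value 64+69=133
Best: $167.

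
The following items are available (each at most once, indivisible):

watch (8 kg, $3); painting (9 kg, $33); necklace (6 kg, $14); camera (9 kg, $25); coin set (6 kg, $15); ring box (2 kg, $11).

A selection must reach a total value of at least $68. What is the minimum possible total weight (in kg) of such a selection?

20

Subsets with value ≥ 68, sorted by total weight:
- painting+camera+ring box: weight 20, value 69
- painting+necklace+coin set+ring box: weight 23, value 73
- painting+camera+coin set: weight 24, value 73
- painting+necklace+camera: weight 24, value 72
Minimum weight: 20 kg.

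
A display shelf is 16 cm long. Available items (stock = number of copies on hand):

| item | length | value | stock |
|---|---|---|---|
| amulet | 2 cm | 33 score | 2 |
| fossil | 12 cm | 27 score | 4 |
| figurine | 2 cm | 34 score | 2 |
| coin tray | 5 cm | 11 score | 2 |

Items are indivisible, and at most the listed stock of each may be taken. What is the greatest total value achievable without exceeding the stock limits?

Top feasible selections:
- 2×amulet + 2×figurine + 1×coin tray: length 13, value 145
- 2×amulet + 2×figurine: length 8, value 134
Best: 145 score.

145 score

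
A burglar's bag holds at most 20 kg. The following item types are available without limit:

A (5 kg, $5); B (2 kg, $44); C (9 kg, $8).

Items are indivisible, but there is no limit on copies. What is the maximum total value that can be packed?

Best value-per-unit is B at 44/2, and filling with it alone uses weight 10×2=20. No mix of the others beats 10×44 = 440.

$440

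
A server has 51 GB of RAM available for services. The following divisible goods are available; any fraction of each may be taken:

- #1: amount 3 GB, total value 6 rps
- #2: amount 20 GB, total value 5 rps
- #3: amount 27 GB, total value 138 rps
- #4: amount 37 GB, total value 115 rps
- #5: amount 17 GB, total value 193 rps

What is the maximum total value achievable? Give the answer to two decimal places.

352.76

Take in order of value per unit:
- #5 (193/17 per unit): all 17 → value 193, running total 193.00
- #3 (138/27 per unit): all 27 → value 138, running total 331.00
- #4 (115/37 per unit): 7 of 37 → value 7×115/37 = 21.7568, running total 352.76
Total 352.76.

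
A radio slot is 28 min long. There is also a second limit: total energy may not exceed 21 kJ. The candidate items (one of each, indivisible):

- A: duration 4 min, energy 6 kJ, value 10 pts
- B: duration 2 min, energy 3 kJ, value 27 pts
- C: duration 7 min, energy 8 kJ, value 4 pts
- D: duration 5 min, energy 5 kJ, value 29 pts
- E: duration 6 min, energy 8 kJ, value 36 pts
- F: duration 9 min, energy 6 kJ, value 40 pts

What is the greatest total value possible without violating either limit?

106 pts

Feasible sets respecting both limits:
- A+B+D+F: duration 20, energy 20, value 106
- D+E+F: duration 20, energy 19, value 105
- B+E+F: duration 17, energy 17, value 103
- B+D+F: duration 16, energy 14, value 96
Best: 106 pts.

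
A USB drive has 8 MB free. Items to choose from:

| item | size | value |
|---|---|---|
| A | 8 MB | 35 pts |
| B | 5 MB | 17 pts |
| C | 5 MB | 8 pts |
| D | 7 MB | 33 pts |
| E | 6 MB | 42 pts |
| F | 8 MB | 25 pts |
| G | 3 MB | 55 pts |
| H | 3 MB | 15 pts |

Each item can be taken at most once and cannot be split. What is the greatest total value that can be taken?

This is a 0/1 knapsack; check combinations near the capacity.
- B+G: size 5+3=8, value 17+55=72
- G+H: size 3+3=6, value 55+15=70
- C+G: size 5+3=8, value 8+55=63
Best: 72 pts.

72 pts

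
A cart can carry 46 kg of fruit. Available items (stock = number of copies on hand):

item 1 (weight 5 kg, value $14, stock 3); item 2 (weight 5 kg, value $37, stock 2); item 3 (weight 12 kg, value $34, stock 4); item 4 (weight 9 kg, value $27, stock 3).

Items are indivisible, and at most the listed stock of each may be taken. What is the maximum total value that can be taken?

Top feasible selections:
- 3×item 1 + 2×item 2 + 1×item 3 + 1×item 4: weight 46, value 177
- 1×item 1 + 2×item 2 + 1×item 3 + 2×item 4: weight 45, value 176
- 2×item 2 + 3×item 3: weight 46, value 176
Best: $177.

$177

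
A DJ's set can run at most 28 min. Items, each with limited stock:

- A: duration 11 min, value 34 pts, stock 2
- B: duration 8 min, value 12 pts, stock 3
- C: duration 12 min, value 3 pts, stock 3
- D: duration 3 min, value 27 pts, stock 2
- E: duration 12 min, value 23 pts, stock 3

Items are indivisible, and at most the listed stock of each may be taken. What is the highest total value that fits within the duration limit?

122 pts

Best selections within duration 28 and stock limits:
- 2×A + 2×D: duration 28, value 122
- 1×A + 1×B + 2×D: duration 25, value 100
Best: 122 pts.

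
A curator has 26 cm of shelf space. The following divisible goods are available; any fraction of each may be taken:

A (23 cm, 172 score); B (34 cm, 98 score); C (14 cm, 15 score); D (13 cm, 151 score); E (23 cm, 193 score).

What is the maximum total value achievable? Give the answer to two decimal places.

260.09

Take in order of value per unit:
- D (151/13 per unit): all 13 → value 151, running total 151.00
- E (193/23 per unit): 13 of 23 → value 13×193/23 = 109.0870, running total 260.09
Total 260.09.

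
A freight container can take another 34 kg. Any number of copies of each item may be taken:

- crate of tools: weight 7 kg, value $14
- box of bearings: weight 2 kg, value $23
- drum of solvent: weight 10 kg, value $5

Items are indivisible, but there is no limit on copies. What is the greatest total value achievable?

$391

Best value-per-unit is box of bearings at 23/2, and filling with it alone uses weight 17×2=34. No mix of the others beats 17×23 = 391.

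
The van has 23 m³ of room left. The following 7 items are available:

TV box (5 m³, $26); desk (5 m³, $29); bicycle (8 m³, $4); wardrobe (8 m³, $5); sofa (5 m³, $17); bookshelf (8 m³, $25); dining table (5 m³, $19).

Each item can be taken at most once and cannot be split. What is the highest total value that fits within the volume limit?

This is a 0/1 knapsack; check combinations near the capacity.
- TV box+desk+bookshelf+dining table: volume 5+5+8+5=23, value 26+29+25+19=99
- TV box+desk+sofa+bookshelf: volume 5+5+5+8=23, value 26+29+17+25=97
- TV box+desk+sofa+dining table: volume 5+5+5+5=20, value 26+29+17+19=91
- desk+sofa+bookshelf+dining table: volume 5+5+8+5=23, value 29+17+25+19=90
Best: $99.

$99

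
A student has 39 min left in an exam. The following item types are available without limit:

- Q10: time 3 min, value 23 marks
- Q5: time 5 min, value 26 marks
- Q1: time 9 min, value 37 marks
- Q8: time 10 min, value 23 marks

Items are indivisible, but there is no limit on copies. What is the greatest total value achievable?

299 marks

Best value-per-unit is Q10 at 23/3, and filling with it alone uses time 13×3=39. No mix of the others beats 13×23 = 299.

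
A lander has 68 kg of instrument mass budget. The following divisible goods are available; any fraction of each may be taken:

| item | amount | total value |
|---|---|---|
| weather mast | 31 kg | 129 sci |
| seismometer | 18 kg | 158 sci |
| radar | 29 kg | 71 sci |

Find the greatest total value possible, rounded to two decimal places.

333.52

Take in order of value per unit:
- seismometer (158/18 per unit): all 18 → value 158, running total 158.00
- weather mast (129/31 per unit): all 31 → value 129, running total 287.00
- radar (71/29 per unit): 19 of 29 → value 19×71/29 = 46.5172, running total 333.52
Total 333.52.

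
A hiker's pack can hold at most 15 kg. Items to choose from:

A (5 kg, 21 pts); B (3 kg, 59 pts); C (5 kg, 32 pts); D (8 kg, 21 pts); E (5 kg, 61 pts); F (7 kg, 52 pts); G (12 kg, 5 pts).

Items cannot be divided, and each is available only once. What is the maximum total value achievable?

172 pts

Check high-value combinations within 15 kg:
- B+E+F: weight 3+5+7=15, value 59+61+52=172
- B+C+E: weight 3+5+5=13, value 59+32+61=152
- B+C+F: weight 3+5+7=15, value 59+32+52=143
Best: 172 pts.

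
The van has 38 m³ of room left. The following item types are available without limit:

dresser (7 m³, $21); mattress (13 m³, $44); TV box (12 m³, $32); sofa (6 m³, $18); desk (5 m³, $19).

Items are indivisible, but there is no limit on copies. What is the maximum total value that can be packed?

$139

Best value-per-unit is desk at 19/5; filling with it alone gives 7×19 = 133.
Optimal mix: 1×mattress + 5×desk → volume 38, value 139.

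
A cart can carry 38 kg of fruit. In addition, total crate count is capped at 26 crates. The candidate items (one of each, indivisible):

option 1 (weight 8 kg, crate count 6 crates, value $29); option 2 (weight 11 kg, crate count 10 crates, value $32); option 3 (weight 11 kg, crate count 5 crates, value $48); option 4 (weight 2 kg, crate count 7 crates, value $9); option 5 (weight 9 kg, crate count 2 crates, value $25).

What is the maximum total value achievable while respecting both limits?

Feasible sets respecting both limits:
- option 2+option 3+option 4+option 5: weight 33, crate count 24, value 114
- option 1+option 3+option 4+option 5: weight 30, crate count 20, value 111
- option 1+option 2+option 3: weight 30, crate count 21, value 109
Best: $114.

$114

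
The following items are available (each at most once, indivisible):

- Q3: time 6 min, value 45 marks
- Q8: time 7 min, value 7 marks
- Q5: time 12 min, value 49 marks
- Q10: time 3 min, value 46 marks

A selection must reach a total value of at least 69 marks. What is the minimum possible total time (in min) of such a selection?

9

Subsets with value ≥ 69, sorted by total time:
- Q3+Q10: time 9, value 91
- Q5+Q10: time 15, value 95
- Q3+Q8+Q10: time 16, value 98
- Q3+Q5: time 18, value 94
Minimum time: 9 min.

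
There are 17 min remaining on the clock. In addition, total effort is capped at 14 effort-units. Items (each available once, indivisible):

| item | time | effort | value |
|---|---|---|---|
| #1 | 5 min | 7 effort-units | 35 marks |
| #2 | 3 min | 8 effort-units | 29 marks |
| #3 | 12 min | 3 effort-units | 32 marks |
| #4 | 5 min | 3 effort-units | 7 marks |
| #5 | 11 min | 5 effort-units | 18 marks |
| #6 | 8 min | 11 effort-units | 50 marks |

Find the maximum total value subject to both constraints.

67 marks

Feasible sets respecting both limits:
- #1+#3: time 17, effort 10, value 67
- #2+#3: time 15, effort 11, value 61
- #4+#6: time 13, effort 14, value 57
Best: 67 marks.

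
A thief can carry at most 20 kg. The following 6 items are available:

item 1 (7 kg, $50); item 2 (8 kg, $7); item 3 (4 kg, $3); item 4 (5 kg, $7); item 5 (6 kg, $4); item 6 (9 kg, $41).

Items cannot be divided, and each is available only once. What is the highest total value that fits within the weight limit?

Check high-value combinations within 20 kg:
- item 1+item 3+item 6: weight 7+4+9=20, value 50+3+41=94
- item 1+item 6: weight 7+9=16, value 50+41=91
- item 1+item 2+item 4: weight 7+8+5=20, value 50+7+7=64
- item 1+item 4+item 5: weight 7+5+6=18, value 50+7+4=61
Best: $94.

$94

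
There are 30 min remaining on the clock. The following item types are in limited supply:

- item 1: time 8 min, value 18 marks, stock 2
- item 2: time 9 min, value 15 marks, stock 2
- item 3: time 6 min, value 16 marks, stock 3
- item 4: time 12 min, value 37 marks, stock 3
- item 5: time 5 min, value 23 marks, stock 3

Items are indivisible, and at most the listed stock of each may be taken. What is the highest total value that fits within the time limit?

Top feasible selections:
- 1×item 4 + 3×item 5: time 27, value 106
- 1×item 1 + 1×item 3 + 3×item 5: time 29, value 103
- 2×item 3 + 3×item 5: time 27, value 101
- 1×item 1 + 1×item 4 + 2×item 5: time 30, value 101
Best: 106 marks.

106 marks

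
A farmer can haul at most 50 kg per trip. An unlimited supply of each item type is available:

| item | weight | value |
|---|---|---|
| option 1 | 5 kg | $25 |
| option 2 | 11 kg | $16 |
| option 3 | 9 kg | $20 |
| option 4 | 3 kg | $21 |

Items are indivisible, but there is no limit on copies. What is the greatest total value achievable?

$340

Best value-per-unit is option 4 at 21/3; filling with it alone gives 16×21 = 336.
Optimal mix: 1×option 1 + 15×option 4 → weight 50, value 340.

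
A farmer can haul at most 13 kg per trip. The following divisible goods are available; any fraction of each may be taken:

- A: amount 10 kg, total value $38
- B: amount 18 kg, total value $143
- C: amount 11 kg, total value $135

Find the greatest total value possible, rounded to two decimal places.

Take in order of value per unit:
- C (135/11 per unit): all 11 → value 135, running total 135.00
- B (143/18 per unit): 2 of 18 → value 2×143/18 = 15.8889, running total 150.89
Total 150.89.

150.89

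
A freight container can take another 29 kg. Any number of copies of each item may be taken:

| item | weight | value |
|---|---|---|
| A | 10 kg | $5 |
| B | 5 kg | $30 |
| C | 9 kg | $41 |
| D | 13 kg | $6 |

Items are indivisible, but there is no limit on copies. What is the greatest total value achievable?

Best value-per-unit is B at 30/5; filling with it alone gives 5×30 = 150.
Optimal mix: 4×B + 1×C → weight 29, value 161.

$161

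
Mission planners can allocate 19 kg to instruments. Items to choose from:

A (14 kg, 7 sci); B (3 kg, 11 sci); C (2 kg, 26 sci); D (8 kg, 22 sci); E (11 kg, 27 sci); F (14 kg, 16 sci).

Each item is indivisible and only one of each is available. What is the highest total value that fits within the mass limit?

64 sci

Check high-value combinations within 19 kg:
- B+C+E: mass 3+2+11=16, value 11+26+27=64
- B+C+D: mass 3+2+8=13, value 11+26+22=59
- C+E: mass 2+11=13, value 26+27=53
Best: 64 sci.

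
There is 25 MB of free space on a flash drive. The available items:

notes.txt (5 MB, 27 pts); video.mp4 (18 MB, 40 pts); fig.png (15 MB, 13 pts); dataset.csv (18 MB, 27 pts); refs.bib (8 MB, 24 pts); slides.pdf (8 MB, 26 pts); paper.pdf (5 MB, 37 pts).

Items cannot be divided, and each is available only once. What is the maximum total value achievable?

90 pts

Check high-value combinations within 25 MB:
- notes.txt+slides.pdf+paper.pdf: size 5+8+5=18, value 27+26+37=90
- notes.txt+refs.bib+paper.pdf: size 5+8+5=18, value 27+24+37=88
- refs.bib+slides.pdf+paper.pdf: size 8+8+5=21, value 24+26+37=87
- notes.txt+refs.bib+slides.pdf: size 5+8+8=21, value 27+24+26=77
- video.mp4+paper.pdf: size 18+5=23, value 40+37=77
Best: 90 pts.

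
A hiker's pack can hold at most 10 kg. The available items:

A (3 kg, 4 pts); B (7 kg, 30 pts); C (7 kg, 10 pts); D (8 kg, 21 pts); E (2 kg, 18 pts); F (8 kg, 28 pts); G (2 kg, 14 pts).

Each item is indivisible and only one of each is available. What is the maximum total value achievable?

48 pts

Check high-value combinations within 10 kg:
- B+E: weight 7+2=9, value 30+18=48
- E+F: weight 2+8=10, value 18+28=46
- B+G: weight 7+2=9, value 30+14=44
- F+G: weight 8+2=10, value 28+14=42
Best: 48 pts.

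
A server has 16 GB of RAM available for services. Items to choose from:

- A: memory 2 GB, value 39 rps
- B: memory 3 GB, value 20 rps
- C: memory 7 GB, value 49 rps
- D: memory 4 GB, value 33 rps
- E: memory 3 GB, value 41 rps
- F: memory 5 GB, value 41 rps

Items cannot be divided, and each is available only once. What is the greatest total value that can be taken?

This is a 0/1 knapsack; check combinations near the capacity.
- A+C+D+E: memory 2+7+4+3=16, value 39+49+33+41=162
- A+D+E+F: memory 2+4+3+5=14, value 39+33+41+41=154
- A+B+C+E: memory 2+3+7+3=15, value 39+20+49+41=149
Best: 162 rps.

162 rps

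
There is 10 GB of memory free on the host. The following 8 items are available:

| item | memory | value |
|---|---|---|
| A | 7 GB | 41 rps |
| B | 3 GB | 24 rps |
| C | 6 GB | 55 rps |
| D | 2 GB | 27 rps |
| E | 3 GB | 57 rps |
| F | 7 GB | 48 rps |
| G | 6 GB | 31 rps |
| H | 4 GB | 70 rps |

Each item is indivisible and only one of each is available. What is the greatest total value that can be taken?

154 rps

Check high-value combinations within 10 GB:
- D+E+H: memory 2+3+4=9, value 27+57+70=154
- B+E+H: memory 3+3+4=10, value 24+57+70=151
- E+H: memory 3+4=7, value 57+70=127
- C+H: memory 6+4=10, value 55+70=125
- B+D+H: memory 3+2+4=9, value 24+27+70=121
Best: 154 rps.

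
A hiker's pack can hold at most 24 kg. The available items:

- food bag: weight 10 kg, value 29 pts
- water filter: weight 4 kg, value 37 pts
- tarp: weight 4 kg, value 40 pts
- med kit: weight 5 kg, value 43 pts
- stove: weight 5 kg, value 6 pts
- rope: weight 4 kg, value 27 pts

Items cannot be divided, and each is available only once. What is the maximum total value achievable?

153 pts

Check high-value combinations within 24 kg:
- water filter+tarp+med kit+stove+rope: weight 4+4+5+5+4=22, value 37+40+43+6+27=153
- food bag+water filter+tarp+med kit: weight 10+4+4+5=23, value 29+37+40+43=149
- water filter+tarp+med kit+rope: weight 4+4+5+4=17, value 37+40+43+27=147
- food bag+tarp+med kit+rope: weight 10+4+5+4=23, value 29+40+43+27=139
- food bag+water filter+med kit+rope: weight 10+4+5+4=23, value 29+37+43+27=136
Best: 153 pts.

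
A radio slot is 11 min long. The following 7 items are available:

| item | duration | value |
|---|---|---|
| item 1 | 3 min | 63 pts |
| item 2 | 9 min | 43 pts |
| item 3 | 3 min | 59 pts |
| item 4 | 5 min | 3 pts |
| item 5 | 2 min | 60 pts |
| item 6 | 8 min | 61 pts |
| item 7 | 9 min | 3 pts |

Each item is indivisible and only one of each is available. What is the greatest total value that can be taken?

Check high-value combinations within 11 min:
- item 1+item 3+item 5: duration 3+3+2=8, value 63+59+60=182
- item 1+item 4+item 5: duration 3+5+2=10, value 63+3+60=126
- item 1+item 3+item 4: duration 3+3+5=11, value 63+59+3=125
Best: 182 pts.

182 pts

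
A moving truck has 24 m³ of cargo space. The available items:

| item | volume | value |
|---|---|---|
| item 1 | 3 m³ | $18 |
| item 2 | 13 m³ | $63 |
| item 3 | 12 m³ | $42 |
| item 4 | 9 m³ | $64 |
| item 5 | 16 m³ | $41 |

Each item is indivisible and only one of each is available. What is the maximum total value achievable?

$127

Check high-value combinations within 24 m³:
- item 2+item 4: volume 13+9=22, value 63+64=127
- item 1+item 3+item 4: volume 3+12+9=24, value 18+42+64=124
- item 3+item 4: volume 12+9=21, value 42+64=106
Best: $127.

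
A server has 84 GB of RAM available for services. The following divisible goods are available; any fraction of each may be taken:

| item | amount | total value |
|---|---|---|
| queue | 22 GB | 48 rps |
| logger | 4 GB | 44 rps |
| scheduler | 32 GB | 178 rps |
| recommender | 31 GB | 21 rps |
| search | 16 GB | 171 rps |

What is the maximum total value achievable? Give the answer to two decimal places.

Take in order of value per unit:
- logger (44/4 per unit): all 4 → value 44, running total 44.00
- search (171/16 per unit): all 16 → value 171, running total 215.00
- scheduler (178/32 per unit): all 32 → value 178, running total 393.00
- queue (48/22 per unit): all 22 → value 48, running total 441.00
- recommender (21/31 per unit): 10 of 31 → value 10×21/31 = 6.7742, running total 447.77
Total 447.77.

447.77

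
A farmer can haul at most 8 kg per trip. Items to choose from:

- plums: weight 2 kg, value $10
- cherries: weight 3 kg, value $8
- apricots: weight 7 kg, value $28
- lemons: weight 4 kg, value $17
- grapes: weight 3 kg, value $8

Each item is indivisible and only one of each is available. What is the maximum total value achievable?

Check high-value combinations within 8 kg:
- apricots: weight 7, value 28
- plums+lemons: weight 2+4=6, value 10+17=27
- plums+cherries+grapes: weight 2+3+3=8, value 10+8+8=26
- cherries+lemons: weight 3+4=7, value 8+17=25
- lemons+grapes: weight 4+3=7, value 17+8=25
Best: $28.

$28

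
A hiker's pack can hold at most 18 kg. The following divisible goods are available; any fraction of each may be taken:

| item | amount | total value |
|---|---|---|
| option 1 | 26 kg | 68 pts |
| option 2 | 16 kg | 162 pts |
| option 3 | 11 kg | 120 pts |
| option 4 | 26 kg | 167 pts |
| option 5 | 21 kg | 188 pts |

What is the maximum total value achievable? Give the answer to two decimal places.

190.88

Take in order of value per unit:
- option 3 (120/11 per unit): all 11 → value 120, running total 120.00
- option 2 (162/16 per unit): 7 of 16 → value 7×162/16 = 70.8750, running total 190.88
Total 190.88.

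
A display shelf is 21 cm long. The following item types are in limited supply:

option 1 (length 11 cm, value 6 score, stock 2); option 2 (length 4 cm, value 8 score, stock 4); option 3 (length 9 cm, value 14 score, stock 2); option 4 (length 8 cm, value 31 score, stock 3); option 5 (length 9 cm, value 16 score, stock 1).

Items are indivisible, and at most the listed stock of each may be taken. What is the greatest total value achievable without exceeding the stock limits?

Top feasible selections:
- 1×option 2 + 2×option 4: length 20, value 70
- 2×option 4: length 16, value 62
- 3×option 2 + 1×option 4: length 20, value 55
- 1×option 2 + 1×option 4 + 1×option 5: length 21, value 55
Best: 70 score.

70 score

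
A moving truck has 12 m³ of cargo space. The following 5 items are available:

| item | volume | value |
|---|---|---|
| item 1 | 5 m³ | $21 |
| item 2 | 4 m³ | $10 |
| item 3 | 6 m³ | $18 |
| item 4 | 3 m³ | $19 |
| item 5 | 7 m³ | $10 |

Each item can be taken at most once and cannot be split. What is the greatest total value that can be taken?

$50

Check high-value combinations within 12 m³:
- item 1+item 2+item 4: volume 5+4+3=12, value 21+10+19=50
- item 1+item 4: volume 5+3=8, value 21+19=40
- item 1+item 3: volume 5+6=11, value 21+18=39
- item 3+item 4: volume 6+3=9, value 18+19=37
- item 1+item 2: volume 5+4=9, value 21+10=31
Best: $50.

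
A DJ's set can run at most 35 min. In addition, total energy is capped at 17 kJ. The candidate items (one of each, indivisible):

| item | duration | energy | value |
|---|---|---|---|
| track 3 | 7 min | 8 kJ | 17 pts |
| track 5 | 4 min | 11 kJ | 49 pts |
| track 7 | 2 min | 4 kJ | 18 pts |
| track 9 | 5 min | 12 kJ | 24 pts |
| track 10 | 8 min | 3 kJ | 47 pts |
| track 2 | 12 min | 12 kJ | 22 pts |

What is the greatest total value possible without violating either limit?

Feasible sets respecting both limits:
- track 5+track 10: duration 12, energy 14, value 96
- track 3+track 7+track 10: duration 17, energy 15, value 82
- track 9+track 10: duration 13, energy 15, value 71
- track 10+track 2: duration 20, energy 15, value 69
Best: 96 pts.

96 pts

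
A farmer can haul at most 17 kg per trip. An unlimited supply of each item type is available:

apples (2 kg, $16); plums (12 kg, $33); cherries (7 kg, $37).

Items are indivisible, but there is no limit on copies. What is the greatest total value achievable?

$128

Best value-per-unit is apples at 16/2, and filling with it alone uses weight 8×2=16. No mix of the others beats 8×16 = 128.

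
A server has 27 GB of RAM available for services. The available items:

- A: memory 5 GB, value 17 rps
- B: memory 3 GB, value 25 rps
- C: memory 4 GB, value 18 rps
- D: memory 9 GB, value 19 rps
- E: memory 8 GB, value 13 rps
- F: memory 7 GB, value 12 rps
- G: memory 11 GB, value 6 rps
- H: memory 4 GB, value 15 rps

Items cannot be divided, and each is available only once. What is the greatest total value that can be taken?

94 rps

Check high-value combinations within 27 GB:
- A+B+C+D+H: memory 5+3+4+9+4=25, value 17+25+18+19+15=94
- B+C+D+F+H: memory 3+4+9+7+4=27, value 25+18+19+12+15=89
- A+B+C+E+H: memory 5+3+4+8+4=24, value 17+25+18+13+15=88
- A+B+C+F+H: memory 5+3+4+7+4=23, value 17+25+18+12+15=87
- A+B+C+E+F: memory 5+3+4+8+7=27, value 17+25+18+13+12=85
Best: 94 rps.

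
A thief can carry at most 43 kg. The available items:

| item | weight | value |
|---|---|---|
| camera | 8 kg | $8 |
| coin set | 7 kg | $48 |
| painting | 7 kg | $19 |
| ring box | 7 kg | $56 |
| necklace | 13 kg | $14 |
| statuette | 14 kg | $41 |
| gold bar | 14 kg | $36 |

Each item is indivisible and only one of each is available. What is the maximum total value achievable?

Check high-value combinations within 43 kg:
- coin set+ring box+statuette+gold bar: weight 7+7+14+14=42, value 48+56+41+36=181
- camera+coin set+painting+ring box+statuette: weight 8+7+7+7+14=43, value 8+48+19+56+41=172
- camera+coin set+painting+ring box+gold bar: weight 8+7+7+7+14=43, value 8+48+19+56+36=167
- coin set+painting+ring box+statuette: weight 7+7+7+14=35, value 48+19+56+41=164
- coin set+painting+ring box+gold bar: weight 7+7+7+14=35, value 48+19+56+36=159
Best: $181.

$181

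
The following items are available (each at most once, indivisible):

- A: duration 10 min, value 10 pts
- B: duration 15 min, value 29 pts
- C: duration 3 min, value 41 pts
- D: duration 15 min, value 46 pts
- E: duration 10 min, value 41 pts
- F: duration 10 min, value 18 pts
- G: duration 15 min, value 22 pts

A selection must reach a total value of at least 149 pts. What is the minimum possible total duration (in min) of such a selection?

43

Subsets with value ≥ 149, sorted by total duration:
- B+C+D+E: duration 43, value 157
- C+D+E+G: duration 43, value 150
- A+C+D+E+F: duration 48, value 156
- B+C+D+E+F: duration 53, value 175
Minimum duration: 43 min.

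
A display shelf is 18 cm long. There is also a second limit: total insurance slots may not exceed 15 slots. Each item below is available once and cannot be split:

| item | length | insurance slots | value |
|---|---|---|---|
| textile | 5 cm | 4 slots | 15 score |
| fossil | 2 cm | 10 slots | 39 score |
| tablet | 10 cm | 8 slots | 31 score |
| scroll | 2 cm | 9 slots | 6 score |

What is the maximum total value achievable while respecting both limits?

54 score

Feasible sets respecting both limits:
- textile+fossil: length 7, insurance slots 14, value 54
- textile+tablet: length 15, insurance slots 12, value 46
- fossil: length 2, insurance slots 10, value 39
Best: 54 score.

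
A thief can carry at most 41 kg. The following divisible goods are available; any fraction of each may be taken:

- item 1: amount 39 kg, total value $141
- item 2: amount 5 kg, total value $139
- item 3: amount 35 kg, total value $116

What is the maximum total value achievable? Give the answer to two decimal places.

Take in order of value per unit:
- item 2 (139/5 per unit): all 5 → value 139, running total 139.00
- item 1 (141/39 per unit): 36 of 39 → value 36×141/39 = 130.1538, running total 269.15
Total 269.15.

269.15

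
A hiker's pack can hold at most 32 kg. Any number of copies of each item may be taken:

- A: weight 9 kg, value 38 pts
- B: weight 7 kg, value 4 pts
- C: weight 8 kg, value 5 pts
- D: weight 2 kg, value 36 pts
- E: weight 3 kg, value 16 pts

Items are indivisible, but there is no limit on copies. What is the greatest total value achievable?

Best value-per-unit is D at 36/2, and filling with it alone uses weight 16×2=32. No mix of the others beats 16×36 = 576.

576 pts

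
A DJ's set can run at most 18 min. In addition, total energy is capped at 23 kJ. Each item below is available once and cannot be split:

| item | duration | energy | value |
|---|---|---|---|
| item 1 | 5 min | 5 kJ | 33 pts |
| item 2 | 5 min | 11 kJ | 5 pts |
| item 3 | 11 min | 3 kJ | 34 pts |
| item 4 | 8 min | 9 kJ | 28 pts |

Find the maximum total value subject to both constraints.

67 pts

Feasible sets respecting both limits:
- item 1+item 3: duration 16, energy 8, value 67
- item 1+item 4: duration 13, energy 14, value 61
- item 2+item 3: duration 16, energy 14, value 39
Best: 67 pts.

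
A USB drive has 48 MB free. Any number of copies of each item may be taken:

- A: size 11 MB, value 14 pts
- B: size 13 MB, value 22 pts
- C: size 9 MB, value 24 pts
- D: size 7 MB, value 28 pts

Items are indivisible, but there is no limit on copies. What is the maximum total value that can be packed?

168 pts

Best value-per-unit is D at 28/7, and filling with it alone uses size 6×7=42. No mix of the others beats 6×28 = 168.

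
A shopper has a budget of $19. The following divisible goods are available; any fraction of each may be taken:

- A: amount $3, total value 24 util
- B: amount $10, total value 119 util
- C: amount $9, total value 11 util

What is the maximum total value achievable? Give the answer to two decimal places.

150.33

Take in order of value per unit:
- B (119/10 per unit): all 10 → value 119, running total 119.00
- A (24/3 per unit): all 3 → value 24, running total 143.00
- C (11/9 per unit): 6 of 9 → value 6×11/9 = 7.3333, running total 150.33
Total 150.33.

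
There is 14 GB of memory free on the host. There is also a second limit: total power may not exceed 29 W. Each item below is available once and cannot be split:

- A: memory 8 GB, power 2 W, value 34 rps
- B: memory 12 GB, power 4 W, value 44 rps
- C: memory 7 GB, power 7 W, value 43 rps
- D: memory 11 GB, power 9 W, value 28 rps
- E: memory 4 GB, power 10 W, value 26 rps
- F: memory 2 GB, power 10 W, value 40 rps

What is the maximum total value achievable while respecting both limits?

Feasible sets respecting both limits:
- C+E+F: memory 13, power 27, value 109
- A+E+F: memory 14, power 22, value 100
- B+F: memory 14, power 14, value 84
Best: 109 rps.

109 rps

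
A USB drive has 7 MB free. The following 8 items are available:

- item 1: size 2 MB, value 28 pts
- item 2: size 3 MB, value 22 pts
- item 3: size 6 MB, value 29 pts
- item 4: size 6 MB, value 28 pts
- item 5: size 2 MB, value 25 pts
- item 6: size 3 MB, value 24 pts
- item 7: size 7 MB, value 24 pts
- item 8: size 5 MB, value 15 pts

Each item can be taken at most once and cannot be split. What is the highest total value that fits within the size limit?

77 pts

Check high-value combinations within 7 MB:
- item 1+item 5+item 6: size 2+2+3=7, value 28+25+24=77
- item 1+item 2+item 5: size 2+3+2=7, value 28+22+25=75
- item 1+item 5: size 2+2=4, value 28+25=53
- item 1+item 6: size 2+3=5, value 28+24=52
Best: 77 pts.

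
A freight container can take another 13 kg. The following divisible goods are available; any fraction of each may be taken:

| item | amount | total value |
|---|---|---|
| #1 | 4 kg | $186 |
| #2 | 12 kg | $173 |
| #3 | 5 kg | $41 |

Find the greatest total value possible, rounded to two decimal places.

315.75

Take in order of value per unit:
- #1 (186/4 per unit): all 4 → value 186, running total 186.00
- #2 (173/12 per unit): 9 of 12 → value 9×173/12 = 129.7500, running total 315.75
Total 315.75.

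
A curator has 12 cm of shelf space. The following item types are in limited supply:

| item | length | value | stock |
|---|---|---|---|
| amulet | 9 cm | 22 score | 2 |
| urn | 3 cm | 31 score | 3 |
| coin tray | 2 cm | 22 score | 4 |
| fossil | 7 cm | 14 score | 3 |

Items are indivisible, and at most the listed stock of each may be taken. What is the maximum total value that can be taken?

128 score

Top feasible selections:
- 2×urn + 3×coin tray: length 12, value 128
- 1×urn + 4×coin tray: length 11, value 119
Best: 128 score.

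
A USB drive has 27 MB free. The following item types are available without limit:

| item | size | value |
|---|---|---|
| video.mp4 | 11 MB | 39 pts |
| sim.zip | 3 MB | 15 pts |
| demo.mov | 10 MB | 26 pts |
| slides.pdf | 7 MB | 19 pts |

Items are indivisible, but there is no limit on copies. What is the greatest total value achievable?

Best value-per-unit is sim.zip at 15/3, and filling with it alone uses size 9×3=27. No mix of the others beats 9×15 = 135.

135 pts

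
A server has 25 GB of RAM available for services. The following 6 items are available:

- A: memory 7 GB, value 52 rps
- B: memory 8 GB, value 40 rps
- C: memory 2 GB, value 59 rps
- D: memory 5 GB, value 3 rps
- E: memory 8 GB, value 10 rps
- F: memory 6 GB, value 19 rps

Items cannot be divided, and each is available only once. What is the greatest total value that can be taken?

170 rps

Check high-value combinations within 25 GB:
- A+B+C+F: memory 7+8+2+6=23, value 52+40+59+19=170
- A+B+C+E: memory 7+8+2+8=25, value 52+40+59+10=161
- A+B+C+D: memory 7+8+2+5=22, value 52+40+59+3=154
Best: 170 rps.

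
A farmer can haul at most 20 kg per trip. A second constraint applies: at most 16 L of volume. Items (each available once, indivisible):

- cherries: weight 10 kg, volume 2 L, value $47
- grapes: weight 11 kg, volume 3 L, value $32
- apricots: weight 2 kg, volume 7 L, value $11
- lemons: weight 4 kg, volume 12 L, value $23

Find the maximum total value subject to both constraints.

Feasible sets respecting both limits:
- cherries+lemons: weight 14, volume 14, value 70
- cherries+apricots: weight 12, volume 9, value 58
- grapes+lemons: weight 15, volume 15, value 55
Best: $70.

$70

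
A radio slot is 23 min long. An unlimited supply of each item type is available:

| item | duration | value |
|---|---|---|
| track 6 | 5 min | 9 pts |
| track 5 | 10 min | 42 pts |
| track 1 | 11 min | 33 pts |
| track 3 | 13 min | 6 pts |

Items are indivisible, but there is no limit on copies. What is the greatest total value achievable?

84 pts

Best value-per-unit is track 5 at 42/10, and filling with it alone uses duration 2×10=20. No mix of the others beats 2×42 = 84.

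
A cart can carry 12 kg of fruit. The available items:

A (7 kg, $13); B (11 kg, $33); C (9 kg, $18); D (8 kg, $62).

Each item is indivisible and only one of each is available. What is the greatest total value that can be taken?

Check high-value combinations within 12 kg:
- D: weight 8, value 62
- B: weight 11, value 33
- C: weight 9, value 18
- A: weight 7, value 13
Best: $62.

$62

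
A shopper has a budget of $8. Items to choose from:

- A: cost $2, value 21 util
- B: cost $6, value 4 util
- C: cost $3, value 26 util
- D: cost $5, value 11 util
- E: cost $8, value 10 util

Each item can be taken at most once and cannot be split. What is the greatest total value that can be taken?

47 util

Check high-value combinations within $8:
- A+C: cost 2+3=5, value 21+26=47
- C+D: cost 3+5=8, value 26+11=37
- A+D: cost 2+5=7, value 21+11=32
- C: cost 3, value 26
- A+B: cost 2+6=8, value 21+4=25
Best: 47 util.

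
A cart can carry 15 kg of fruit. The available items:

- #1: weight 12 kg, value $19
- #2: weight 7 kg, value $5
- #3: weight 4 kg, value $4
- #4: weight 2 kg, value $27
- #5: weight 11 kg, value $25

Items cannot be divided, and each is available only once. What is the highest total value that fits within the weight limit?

$52

This is a 0/1 knapsack; check combinations near the capacity.
- #4+#5: weight 2+11=13, value 27+25=52
- #1+#4: weight 12+2=14, value 19+27=46
- #2+#3+#4: weight 7+4+2=13, value 5+4+27=36
- #2+#4: weight 7+2=9, value 5+27=32
- #3+#4: weight 4+2=6, value 4+27=31
Best: $52.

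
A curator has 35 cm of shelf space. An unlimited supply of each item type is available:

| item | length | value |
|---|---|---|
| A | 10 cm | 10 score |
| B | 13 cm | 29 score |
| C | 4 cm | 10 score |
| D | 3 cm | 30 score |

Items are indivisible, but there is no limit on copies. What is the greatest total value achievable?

Best value-per-unit is D at 30/3, and filling with it alone uses length 11×3=33. No mix of the others beats 11×30 = 330.

330 score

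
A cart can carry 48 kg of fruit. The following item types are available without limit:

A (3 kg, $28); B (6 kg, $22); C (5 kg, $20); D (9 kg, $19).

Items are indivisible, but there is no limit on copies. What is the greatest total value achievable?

Best value-per-unit is A at 28/3, and filling with it alone uses weight 16×3=48. No mix of the others beats 16×28 = 448.

$448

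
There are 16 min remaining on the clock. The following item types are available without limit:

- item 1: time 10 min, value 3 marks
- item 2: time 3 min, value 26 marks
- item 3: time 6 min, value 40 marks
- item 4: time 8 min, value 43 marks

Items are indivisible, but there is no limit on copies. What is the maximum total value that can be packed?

Best value-per-unit is item 2 at 26/3, and filling with it alone uses time 5×3=15. No mix of the others beats 5×26 = 130.

130 marks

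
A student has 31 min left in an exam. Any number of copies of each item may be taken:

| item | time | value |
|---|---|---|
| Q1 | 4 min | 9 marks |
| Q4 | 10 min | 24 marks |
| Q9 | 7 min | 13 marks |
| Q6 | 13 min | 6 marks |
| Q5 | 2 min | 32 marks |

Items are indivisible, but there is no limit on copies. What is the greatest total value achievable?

480 marks

Best value-per-unit is Q5 at 32/2, and filling with it alone uses time 15×2=30. No mix of the others beats 15×32 = 480.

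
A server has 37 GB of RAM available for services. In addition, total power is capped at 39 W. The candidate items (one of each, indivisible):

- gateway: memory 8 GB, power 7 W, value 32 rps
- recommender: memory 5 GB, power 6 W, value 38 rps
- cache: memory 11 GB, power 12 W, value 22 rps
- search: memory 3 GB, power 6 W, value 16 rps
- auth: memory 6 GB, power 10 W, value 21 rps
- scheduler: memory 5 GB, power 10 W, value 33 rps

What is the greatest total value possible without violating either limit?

Feasible sets respecting both limits:
- gateway+recommender+search+auth+scheduler: memory 27, power 39, value 140
- gateway+recommender+cache+scheduler: memory 29, power 35, value 125
- gateway+recommender+auth+scheduler: memory 24, power 33, value 124
- gateway+recommender+search+scheduler: memory 21, power 29, value 119
Best: 140 rps.

140 rps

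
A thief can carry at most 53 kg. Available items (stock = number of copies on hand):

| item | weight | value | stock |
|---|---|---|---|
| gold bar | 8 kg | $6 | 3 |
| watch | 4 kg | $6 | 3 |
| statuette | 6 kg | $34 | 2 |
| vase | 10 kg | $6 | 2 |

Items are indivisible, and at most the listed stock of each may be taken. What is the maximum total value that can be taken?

Top feasible selections:
- 3×gold bar + 3×watch + 2×statuette: weight 48, value 104
- 2×gold bar + 3×watch + 2×statuette + 1×vase: weight 50, value 104
Best: $104.

$104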